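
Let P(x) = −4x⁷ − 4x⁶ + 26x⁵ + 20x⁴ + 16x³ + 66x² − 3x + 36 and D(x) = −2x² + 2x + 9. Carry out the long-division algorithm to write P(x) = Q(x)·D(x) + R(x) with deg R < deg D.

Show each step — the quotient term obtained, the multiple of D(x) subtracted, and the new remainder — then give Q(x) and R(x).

Step 1: lead(−4x⁷ − 4x⁶ + 26x⁵ + 20x⁴ + 16x³ + 66x² − 3x + 36) ÷ lead(D) = −4x⁷ ÷ −2x² = 2x⁵. Subtract (2x⁵)·D = −4x⁷ + 4x⁶ + 18x⁵. Remainder: −8x⁶ + 8x⁵ + 20x⁴ + 16x³ + 66x² − 3x + 36.
Step 2: lead(−8x⁶ + 8x⁵ + 20x⁴ + 16x³ + 66x² − 3x + 36) ÷ lead(D) = −8x⁶ ÷ −2x² = 4x⁴. Subtract (4x⁴)·D = −8x⁶ + 8x⁵ + 36x⁴. Remainder: −16x⁴ + 16x³ + 66x² − 3x + 36.
Step 3: lead(−16x⁴ + 16x³ + 66x² − 3x + 36) ÷ lead(D) = −16x⁴ ÷ −2x² = 8x². Subtract (8x²)·D = −16x⁴ + 16x³ + 72x². Remainder: −6x² − 3x + 36.
Step 4: lead(−6x² − 3x + 36) ÷ lead(D) = −6x² ÷ −2x² = 3. Subtract (3)·D = −6x² + 6x + 27. Remainder: −9x + 9.

Q(x) = 2x⁵ + 4x⁴ + 8x² + 3; R(x) = −9x + 9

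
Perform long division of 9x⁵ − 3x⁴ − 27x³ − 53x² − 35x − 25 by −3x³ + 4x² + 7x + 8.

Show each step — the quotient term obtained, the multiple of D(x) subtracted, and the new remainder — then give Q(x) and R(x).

Q(x) = −3x² − 3x − 2; R(x) = 3x − 9

Step 1: lead(9x⁵ − 3x⁴ − 27x³ − 53x² − 35x − 25) ÷ lead(D) = 9x⁵ ÷ −3x³ = −3x². Subtract (−3x²)·D = 9x⁵ − 12x⁴ − 21x³ − 24x². Remainder: 9x⁴ − 6x³ − 29x² − 35x − 25.
Step 2: lead(9x⁴ − 6x³ − 29x² − 35x − 25) ÷ lead(D) = 9x⁴ ÷ −3x³ = −3x. Subtract (−3x)·D = 9x⁴ − 12x³ − 21x² − 24x. Remainder: 6x³ − 8x² − 11x − 25.
Step 3: lead(6x³ − 8x² − 11x − 25) ÷ lead(D) = 6x³ ÷ −3x³ = −2. Subtract (−2)·D = 6x³ − 8x² − 14x − 16. Remainder: 3x − 9.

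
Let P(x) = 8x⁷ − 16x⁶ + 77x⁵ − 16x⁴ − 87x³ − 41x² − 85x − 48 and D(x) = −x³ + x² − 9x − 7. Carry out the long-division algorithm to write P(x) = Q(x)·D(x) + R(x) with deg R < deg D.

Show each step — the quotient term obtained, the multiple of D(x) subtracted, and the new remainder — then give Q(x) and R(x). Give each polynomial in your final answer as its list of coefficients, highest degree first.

Step 1: lead(8x⁷ − 16x⁶ + 77x⁵ − 16x⁴ − 87x³ − 41x² − 85x − 48) ÷ lead(D) = 8x⁷ ÷ −x³ = −8x⁴. Subtract (−8x⁴)·D = 8x⁷ − 8x⁶ + 72x⁵ + 56x⁴. Remainder: −8x⁶ + 5x⁵ − 72x⁴ − 87x³ − 41x² − 85x − 48.
Step 2: lead(−8x⁶ + 5x⁵ − 72x⁴ − 87x³ − 41x² − 85x − 48) ÷ lead(D) = −8x⁶ ÷ −x³ = 8x³. Subtract (8x³)·D = −8x⁶ + 8x⁵ − 72x⁴ − 56x³. Remainder: −3x⁵ − 31x³ − 41x² − 85x − 48.
Step 3: lead(−3x⁵ − 31x³ − 41x² − 85x − 48) ÷ lead(D) = −3x⁵ ÷ −x³ = 3x². Subtract (3x²)·D = −3x⁵ + 3x⁴ − 27x³ − 21x². Remainder: −3x⁴ − 4x³ − 20x² − 85x − 48.
Step 4: lead(−3x⁴ − 4x³ − 20x² − 85x − 48) ÷ lead(D) = −3x⁴ ÷ −x³ = 3x. Subtract (3x)·D = −3x⁴ + 3x³ − 27x² − 21x. Remainder: −7x³ + 7x² − 64x − 48.
Step 5: lead(−7x³ + 7x² − 64x − 48) ÷ lead(D) = −7x³ ÷ −x³ = 7. Subtract (7)·D = −7x³ + 7x² − 63x − 49. Remainder: −x + 1.

Q = [-8, 8, 3, 3, 7]; R = [-1, 1]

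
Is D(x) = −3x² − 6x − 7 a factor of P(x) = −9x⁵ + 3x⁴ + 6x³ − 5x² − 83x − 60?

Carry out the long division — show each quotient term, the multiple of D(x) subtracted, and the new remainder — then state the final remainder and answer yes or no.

Step 1: lead(−9x⁵ + 3x⁴ + 6x³ − 5x² − 83x − 60) ÷ lead(D) = −9x⁵ ÷ −3x² = 3x³. Subtract (3x³)·D = −9x⁵ − 18x⁴ − 21x³. Remainder: 21x⁴ + 27x³ − 5x² − 83x − 60.
Step 2: lead(21x⁴ + 27x³ − 5x² − 83x − 60) ÷ lead(D) = 21x⁴ ÷ −3x² = −7x². Subtract (−7x²)·D = 21x⁴ + 42x³ + 49x². Remainder: −15x³ − 54x² − 83x − 60.
Step 3: lead(−15x³ − 54x² − 83x − 60) ÷ lead(D) = −15x³ ÷ −3x² = 5x. Subtract (5x)·D = −15x³ − 30x² − 35x. Remainder: −24x² − 48x − 60.
Step 4: lead(−24x² − 48x − 60) ÷ lead(D) = −24x² ÷ −3x² = 8. Subtract (8)·D = −24x² − 48x − 56. Remainder: −4.

R(x) = −4, so D(x) is not a factor of P(x). no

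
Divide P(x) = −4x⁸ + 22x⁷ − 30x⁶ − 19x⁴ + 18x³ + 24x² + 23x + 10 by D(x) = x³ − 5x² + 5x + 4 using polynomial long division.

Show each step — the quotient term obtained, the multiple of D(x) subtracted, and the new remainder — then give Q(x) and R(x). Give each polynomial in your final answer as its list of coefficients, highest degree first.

Step 1: lead(−4x⁸ + 22x⁷ − 30x⁶ − 19x⁴ + 18x³ + 24x² + 23x + 10) ÷ lead(D) = −4x⁸ ÷ x³ = −4x⁵. Subtract (−4x⁵)·D = −4x⁸ + 20x⁷ − 20x⁶ − 16x⁵. Remainder: 2x⁷ − 10x⁶ + 16x⁵ − 19x⁴ + 18x³ + 24x² + 23x + 10.
Step 2: lead(2x⁷ − 10x⁶ + 16x⁵ − 19x⁴ + 18x³ + 24x² + 23x + 10) ÷ lead(D) = 2x⁷ ÷ x³ = 2x⁴. Subtract (2x⁴)·D = 2x⁷ − 10x⁶ + 10x⁵ + 8x⁴. Remainder: 6x⁵ − 27x⁴ + 18x³ + 24x² + 23x + 10.
Step 3: lead(6x⁵ − 27x⁴ + 18x³ + 24x² + 23x + 10) ÷ lead(D) = 6x⁵ ÷ x³ = 6x². Subtract (6x²)·D = 6x⁵ − 30x⁴ + 30x³ + 24x². Remainder: 3x⁴ − 12x³ + 23x + 10.
Step 4: lead(3x⁴ − 12x³ + 23x + 10) ÷ lead(D) = 3x⁴ ÷ x³ = 3x. Subtract (3x)·D = 3x⁴ − 15x³ + 15x² + 12x. Remainder: 3x³ − 15x² + 11x + 10.
Step 5: lead(3x³ − 15x² + 11x + 10) ÷ lead(D) = 3x³ ÷ x³ = 3. Subtract (3)·D = 3x³ − 15x² + 15x + 12. Remainder: −4x − 2.

Q = [-4, 2, 0, 6, 3, 3]; R = [-4, -2]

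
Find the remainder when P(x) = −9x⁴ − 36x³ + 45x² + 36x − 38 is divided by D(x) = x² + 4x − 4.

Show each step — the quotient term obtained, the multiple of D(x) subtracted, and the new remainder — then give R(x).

R(x) = −2

Step 1: lead(−9x⁴ − 36x³ + 45x² + 36x − 38) ÷ lead(D) = −9x⁴ ÷ x² = −9x². Subtract (−9x²)·D = −9x⁴ − 36x³ + 36x². Remainder: 9x² + 36x − 38.
Step 2: lead(9x² + 36x − 38) ÷ lead(D) = 9x² ÷ x² = 9. Subtract (9)·D = 9x² + 36x − 36. Remainder: −2.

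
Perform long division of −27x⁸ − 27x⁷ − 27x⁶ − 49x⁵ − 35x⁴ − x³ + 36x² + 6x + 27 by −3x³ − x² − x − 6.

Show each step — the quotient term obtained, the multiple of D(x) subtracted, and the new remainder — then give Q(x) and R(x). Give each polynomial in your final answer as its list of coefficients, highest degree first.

Step 1: lead(−27x⁸ − 27x⁷ − 27x⁶ − 49x⁵ − 35x⁴ − x³ + 36x² + 6x + 27) ÷ lead(D) = −27x⁸ ÷ −3x³ = 9x⁵. Subtract (9x⁵)·D = −27x⁸ − 9x⁷ − 9x⁶ − 54x⁵. Remainder: −18x⁷ − 18x⁶ + 5x⁵ − 35x⁴ − x³ + 36x² + 6x + 27.
Step 2: lead(−18x⁷ − 18x⁶ + 5x⁵ − 35x⁴ − x³ + 36x² + 6x + 27) ÷ lead(D) = −18x⁷ ÷ −3x³ = 6x⁴. Subtract (6x⁴)·D = −18x⁷ − 6x⁶ − 6x⁵ − 36x⁴. Remainder: −12x⁶ + 11x⁵ + x⁴ − x³ + 36x² + 6x + 27.
Step 3: lead(−12x⁶ + 11x⁵ + x⁴ − x³ + 36x² + 6x + 27) ÷ lead(D) = −12x⁶ ÷ −3x³ = 4x³. Subtract (4x³)·D = −12x⁶ − 4x⁵ − 4x⁴ − 24x³. Remainder: 15x⁵ + 5x⁴ + 23x³ + 36x² + 6x + 27.
Step 4: lead(15x⁵ + 5x⁴ + 23x³ + 36x² + 6x + 27) ÷ lead(D) = 15x⁵ ÷ −3x³ = −5x². Subtract (−5x²)·D = 15x⁵ + 5x⁴ + 5x³ + 30x². Remainder: 18x³ + 6x² + 6x + 27.
Step 5: lead(18x³ + 6x² + 6x + 27) ÷ lead(D) = 18x³ ÷ −3x³ = −6. Subtract (−6)·D = 18x³ + 6x² + 6x + 36. Remainder: −9.

Q = [9, 6, 4, -5, 0, -6]; R = [-9]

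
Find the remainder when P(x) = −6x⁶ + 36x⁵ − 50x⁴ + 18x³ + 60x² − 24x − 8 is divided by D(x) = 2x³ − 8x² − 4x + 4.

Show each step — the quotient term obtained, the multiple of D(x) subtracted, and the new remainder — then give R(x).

R(x) = −4

Step 1: lead(−6x⁶ + 36x⁵ − 50x⁴ + 18x³ + 60x² − 24x − 8) ÷ lead(D) = −6x⁶ ÷ 2x³ = −3x³. Subtract (−3x³)·D = −6x⁶ + 24x⁵ + 12x⁴ − 12x³. Remainder: 12x⁵ − 62x⁴ + 30x³ + 60x² − 24x − 8.
Step 2: lead(12x⁵ − 62x⁴ + 30x³ + 60x² − 24x − 8) ÷ lead(D) = 12x⁵ ÷ 2x³ = 6x². Subtract (6x²)·D = 12x⁵ − 48x⁴ − 24x³ + 24x². Remainder: −14x⁴ + 54x³ + 36x² − 24x − 8.
Step 3: lead(−14x⁴ + 54x³ + 36x² − 24x − 8) ÷ lead(D) = −14x⁴ ÷ 2x³ = −7x. Subtract (−7x)·D = −14x⁴ + 56x³ + 28x² − 28x. Remainder: −2x³ + 8x² + 4x − 8.
Step 4: lead(−2x³ + 8x² + 4x − 8) ÷ lead(D) = −2x³ ÷ 2x³ = −1. Subtract (−1)·D = −2x³ + 8x² + 4x − 4. Remainder: −4.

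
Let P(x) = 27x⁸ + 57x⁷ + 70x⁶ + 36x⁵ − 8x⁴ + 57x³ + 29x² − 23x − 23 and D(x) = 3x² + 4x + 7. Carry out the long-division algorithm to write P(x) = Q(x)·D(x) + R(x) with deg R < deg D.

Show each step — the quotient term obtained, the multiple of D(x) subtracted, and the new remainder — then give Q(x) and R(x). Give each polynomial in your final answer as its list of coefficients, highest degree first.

Q = [9, 7, -7, 5, 7, -2, -4]; R = [7, 5]

Step 1: lead(27x⁸ + 57x⁷ + 70x⁶ + 36x⁵ − 8x⁴ + 57x³ + 29x² − 23x − 23) ÷ lead(D) = 27x⁸ ÷ 3x² = 9x⁶. Subtract (9x⁶)·D = 27x⁸ + 36x⁷ + 63x⁶. Remainder: 21x⁷ + 7x⁶ + 36x⁵ − 8x⁴ + 57x³ + 29x² − 23x − 23.
Step 2: lead(21x⁷ + 7x⁶ + 36x⁵ − 8x⁴ + 57x³ + 29x² − 23x − 23) ÷ lead(D) = 21x⁷ ÷ 3x² = 7x⁵. Subtract (7x⁵)·D = 21x⁷ + 28x⁶ + 49x⁵. Remainder: −21x⁶ − 13x⁵ − 8x⁴ + 57x³ + 29x² − 23x − 23.
Step 3: lead(−21x⁶ − 13x⁵ − 8x⁴ + 57x³ + 29x² − 23x − 23) ÷ lead(D) = −21x⁶ ÷ 3x² = −7x⁴. Subtract (−7x⁴)·D = −21x⁶ − 28x⁵ − 49x⁴. Remainder: 15x⁵ + 41x⁴ + 57x³ + 29x² − 23x − 23.
Step 4: lead(15x⁵ + 41x⁴ + 57x³ + 29x² − 23x − 23) ÷ lead(D) = 15x⁵ ÷ 3x² = 5x³. Subtract (5x³)·D = 15x⁵ + 20x⁴ + 35x³. Remainder: 21x⁴ + 22x³ + 29x² − 23x − 23.
Step 5: lead(21x⁴ + 22x³ + 29x² − 23x − 23) ÷ lead(D) = 21x⁴ ÷ 3x² = 7x². Subtract (7x²)·D = 21x⁴ + 28x³ + 49x². Remainder: −6x³ − 20x² − 23x − 23.
Step 6: lead(−6x³ − 20x² − 23x − 23) ÷ lead(D) = −6x³ ÷ 3x² = −2x. Subtract (−2x)·D = −6x³ − 8x² − 14x. Remainder: −12x² − 9x − 23.
Step 7: lead(−12x² − 9x − 23) ÷ lead(D) = −12x² ÷ 3x² = −4. Subtract (−4)·D = −12x² − 16x − 28. Remainder: 7x + 5.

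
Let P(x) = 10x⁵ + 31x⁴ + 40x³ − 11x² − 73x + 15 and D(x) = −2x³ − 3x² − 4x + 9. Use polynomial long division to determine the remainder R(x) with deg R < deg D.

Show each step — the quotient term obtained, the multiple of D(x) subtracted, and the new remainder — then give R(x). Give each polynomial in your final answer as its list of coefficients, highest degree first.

Step 1: lead(10x⁵ + 31x⁴ + 40x³ − 11x² − 73x + 15) ÷ lead(D) = 10x⁵ ÷ −2x³ = −5x². Subtract (−5x²)·D = 10x⁵ + 15x⁴ + 20x³ − 45x². Remainder: 16x⁴ + 20x³ + 34x² − 73x + 15.
Step 2: lead(16x⁴ + 20x³ + 34x² − 73x + 15) ÷ lead(D) = 16x⁴ ÷ −2x³ = −8x. Subtract (−8x)·D = 16x⁴ + 24x³ + 32x² − 72x. Remainder: −4x³ + 2x² − x + 15.
Step 3: lead(−4x³ + 2x² − x + 15) ÷ lead(D) = −4x³ ÷ −2x³ = 2. Subtract (2)·D = −4x³ − 6x² − 8x + 18. Remainder: 8x² + 7x − 3.

R = [8, 7, -3]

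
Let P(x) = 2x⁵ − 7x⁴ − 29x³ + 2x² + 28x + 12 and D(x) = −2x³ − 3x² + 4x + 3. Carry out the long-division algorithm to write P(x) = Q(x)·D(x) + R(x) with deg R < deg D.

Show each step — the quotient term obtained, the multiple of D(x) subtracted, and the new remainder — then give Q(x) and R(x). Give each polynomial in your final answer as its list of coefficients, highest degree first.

Step 1: lead(2x⁵ − 7x⁴ − 29x³ + 2x² + 28x + 12) ÷ lead(D) = 2x⁵ ÷ −2x³ = −x². Subtract (−x²)·D = 2x⁵ + 3x⁴ − 4x³ − 3x². Remainder: −10x⁴ − 25x³ + 5x² + 28x + 12.
Step 2: lead(−10x⁴ − 25x³ + 5x² + 28x + 12) ÷ lead(D) = −10x⁴ ÷ −2x³ = 5x. Subtract (5x)·D = −10x⁴ − 15x³ + 20x² + 15x. Remainder: −10x³ − 15x² + 13x + 12.
Step 3: lead(−10x³ − 15x² + 13x + 12) ÷ lead(D) = −10x³ ÷ −2x³ = 5. Subtract (5)·D = −10x³ − 15x² + 20x + 15. Remainder: −7x − 3.

Q = [-1, 5, 5]; R = [-7, -3]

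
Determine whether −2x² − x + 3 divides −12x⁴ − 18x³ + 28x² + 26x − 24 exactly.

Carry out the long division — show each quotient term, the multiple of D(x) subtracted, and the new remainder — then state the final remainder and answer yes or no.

R(x) = 0, so D(x) is a factor of P(x). yes

Step 1: lead(−12x⁴ − 18x³ + 28x² + 26x − 24) ÷ lead(D) = −12x⁴ ÷ −2x² = 6x². Subtract (6x²)·D = −12x⁴ − 6x³ + 18x². Remainder: −12x³ + 10x² + 26x − 24.
Step 2: lead(−12x³ + 10x² + 26x − 24) ÷ lead(D) = −12x³ ÷ −2x² = 6x. Subtract (6x)·D = −12x³ − 6x² + 18x. Remainder: 16x² + 8x − 24.
Step 3: lead(16x² + 8x − 24) ÷ lead(D) = 16x² ÷ −2x² = −8. Subtract (−8)·D = 16x² + 8x − 24. Remainder: 0.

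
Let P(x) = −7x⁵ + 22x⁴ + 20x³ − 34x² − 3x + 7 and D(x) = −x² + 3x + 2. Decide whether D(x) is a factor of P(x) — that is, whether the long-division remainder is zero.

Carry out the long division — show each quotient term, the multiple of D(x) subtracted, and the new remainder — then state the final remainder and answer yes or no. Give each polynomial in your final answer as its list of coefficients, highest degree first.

R = [-3], so D(x) is not a factor of P(x). no

Step 1: lead(−7x⁵ + 22x⁴ + 20x³ − 34x² − 3x + 7) ÷ lead(D) = −7x⁵ ÷ −x² = 7x³. Subtract (7x³)·D = −7x⁵ + 21x⁴ + 14x³. Remainder: x⁴ + 6x³ − 34x² − 3x + 7.
Step 2: lead(x⁴ + 6x³ − 34x² − 3x + 7) ÷ lead(D) = x⁴ ÷ −x² = −x². Subtract (−x²)·D = x⁴ − 3x³ − 2x². Remainder: 9x³ − 32x² − 3x + 7.
Step 3: lead(9x³ − 32x² − 3x + 7) ÷ lead(D) = 9x³ ÷ −x² = −9x. Subtract (−9x)·D = 9x³ − 27x² − 18x. Remainder: −5x² + 15x + 7.
Step 4: lead(−5x² + 15x + 7) ÷ lead(D) = −5x² ÷ −x² = 5. Subtract (5)·D = −5x² + 15x + 10. Remainder: −3.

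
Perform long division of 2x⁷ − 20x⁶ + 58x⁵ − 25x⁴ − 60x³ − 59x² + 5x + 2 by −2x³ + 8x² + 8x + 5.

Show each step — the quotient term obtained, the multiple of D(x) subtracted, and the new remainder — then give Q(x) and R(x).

Step 1: lead(2x⁷ − 20x⁶ + 58x⁵ − 25x⁴ − 60x³ − 59x² + 5x + 2) ÷ lead(D) = 2x⁷ ÷ −2x³ = −x⁴. Subtract (−x⁴)·D = 2x⁷ − 8x⁶ − 8x⁵ − 5x⁴. Remainder: −12x⁶ + 66x⁵ − 20x⁴ − 60x³ − 59x² + 5x + 2.
Step 2: lead(−12x⁶ + 66x⁵ − 20x⁴ − 60x³ − 59x² + 5x + 2) ÷ lead(D) = −12x⁶ ÷ −2x³ = 6x³. Subtract (6x³)·D = −12x⁶ + 48x⁵ + 48x⁴ + 30x³. Remainder: 18x⁵ − 68x⁴ − 90x³ − 59x² + 5x + 2.
Step 3: lead(18x⁵ − 68x⁴ − 90x³ − 59x² + 5x + 2) ÷ lead(D) = 18x⁵ ÷ −2x³ = −9x². Subtract (−9x²)·D = 18x⁵ − 72x⁴ − 72x³ − 45x². Remainder: 4x⁴ − 18x³ − 14x² + 5x + 2.
Step 4: lead(4x⁴ − 18x³ − 14x² + 5x + 2) ÷ lead(D) = 4x⁴ ÷ −2x³ = −2x. Subtract (−2x)·D = 4x⁴ − 16x³ − 16x² − 10x. Remainder: −2x³ + 2x² + 15x + 2.
Step 5: lead(−2x³ + 2x² + 15x + 2) ÷ lead(D) = −2x³ ÷ −2x³ = 1. Subtract (1)·D = −2x³ + 8x² + 8x + 5. Remainder: −6x² + 7x − 3.

Q(x) = −x⁴ + 6x³ − 9x² − 2x + 1; R(x) = −6x² + 7x − 3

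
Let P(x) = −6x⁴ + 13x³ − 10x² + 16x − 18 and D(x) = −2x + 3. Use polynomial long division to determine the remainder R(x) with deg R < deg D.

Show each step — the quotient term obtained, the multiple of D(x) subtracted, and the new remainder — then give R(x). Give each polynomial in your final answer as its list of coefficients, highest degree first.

R = [-3]

Step 1: lead(−6x⁴ + 13x³ − 10x² + 16x − 18) ÷ lead(D) = −6x⁴ ÷ −2x = 3x³. Subtract (3x³)·D = −6x⁴ + 9x³. Remainder: 4x³ − 10x² + 16x − 18.
Step 2: lead(4x³ − 10x² + 16x − 18) ÷ lead(D) = 4x³ ÷ −2x = −2x². Subtract (−2x²)·D = 4x³ − 6x². Remainder: −4x² + 16x − 18.
Step 3: lead(−4x² + 16x − 18) ÷ lead(D) = −4x² ÷ −2x = 2x. Subtract (2x)·D = −4x² + 6x. Remainder: 10x − 18.
Step 4: lead(10x − 18) ÷ lead(D) = 10x ÷ −2x = −5. Subtract (−5)·D = 10x − 15. Remainder: −3.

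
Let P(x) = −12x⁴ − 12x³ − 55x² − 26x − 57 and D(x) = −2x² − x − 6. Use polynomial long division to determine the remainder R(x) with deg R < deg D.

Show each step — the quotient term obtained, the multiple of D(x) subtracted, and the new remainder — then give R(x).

R(x) = −9

Step 1: lead(−12x⁴ − 12x³ − 55x² − 26x − 57) ÷ lead(D) = −12x⁴ ÷ −2x² = 6x². Subtract (6x²)·D = −12x⁴ − 6x³ − 36x². Remainder: −6x³ − 19x² − 26x − 57.
Step 2: lead(−6x³ − 19x² − 26x − 57) ÷ lead(D) = −6x³ ÷ −2x² = 3x. Subtract (3x)·D = −6x³ − 3x² − 18x. Remainder: −16x² − 8x − 57.
Step 3: lead(−16x² − 8x − 57) ÷ lead(D) = −16x² ÷ −2x² = 8. Subtract (8)·D = −16x² − 8x − 48. Remainder: −9.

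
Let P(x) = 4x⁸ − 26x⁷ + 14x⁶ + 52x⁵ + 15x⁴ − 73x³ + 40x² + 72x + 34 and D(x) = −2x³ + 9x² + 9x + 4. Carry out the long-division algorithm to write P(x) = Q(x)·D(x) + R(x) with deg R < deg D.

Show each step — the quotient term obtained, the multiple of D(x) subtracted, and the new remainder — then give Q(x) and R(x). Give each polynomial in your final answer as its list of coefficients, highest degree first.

Q = [-2, 4, 2, -3, -4, 9]; R = [7, 7, -2]

Step 1: lead(4x⁸ − 26x⁷ + 14x⁶ + 52x⁵ + 15x⁴ − 73x³ + 40x² + 72x + 34) ÷ lead(D) = 4x⁸ ÷ −2x³ = −2x⁵. Subtract (−2x⁵)·D = 4x⁸ − 18x⁷ − 18x⁶ − 8x⁵. Remainder: −8x⁷ + 32x⁶ + 60x⁵ + 15x⁴ − 73x³ + 40x² + 72x + 34.
Step 2: lead(−8x⁷ + 32x⁶ + 60x⁵ + 15x⁴ − 73x³ + 40x² + 72x + 34) ÷ lead(D) = −8x⁷ ÷ −2x³ = 4x⁴. Subtract (4x⁴)·D = −8x⁷ + 36x⁶ + 36x⁵ + 16x⁴. Remainder: −4x⁶ + 24x⁵ − x⁴ − 73x³ + 40x² + 72x + 34.
Step 3: lead(−4x⁶ + 24x⁵ − x⁴ − 73x³ + 40x² + 72x + 34) ÷ lead(D) = −4x⁶ ÷ −2x³ = 2x³. Subtract (2x³)·D = −4x⁶ + 18x⁵ + 18x⁴ + 8x³. Remainder: 6x⁵ − 19x⁴ − 81x³ + 40x² + 72x + 34.
Step 4: lead(6x⁵ − 19x⁴ − 81x³ + 40x² + 72x + 34) ÷ lead(D) = 6x⁵ ÷ −2x³ = −3x². Subtract (−3x²)·D = 6x⁵ − 27x⁴ − 27x³ − 12x². Remainder: 8x⁴ − 54x³ + 52x² + 72x + 34.
Step 5: lead(8x⁴ − 54x³ + 52x² + 72x + 34) ÷ lead(D) = 8x⁴ ÷ −2x³ = −4x. Subtract (−4x)·D = 8x⁴ − 36x³ − 36x² − 16x. Remainder: −18x³ + 88x² + 88x + 34.
Step 6: lead(−18x³ + 88x² + 88x + 34) ÷ lead(D) = −18x³ ÷ −2x³ = 9. Subtract (9)·D = −18x³ + 81x² + 81x + 36. Remainder: 7x² + 7x − 2.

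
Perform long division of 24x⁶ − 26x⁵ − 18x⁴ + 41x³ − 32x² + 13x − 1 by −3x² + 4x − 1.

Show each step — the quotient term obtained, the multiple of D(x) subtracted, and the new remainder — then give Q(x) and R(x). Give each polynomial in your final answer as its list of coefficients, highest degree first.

Q = [-8, -2, 6, -5, 2]; R = [1]

Step 1: lead(24x⁶ − 26x⁵ − 18x⁴ + 41x³ − 32x² + 13x − 1) ÷ lead(D) = 24x⁶ ÷ −3x² = −8x⁴. Subtract (−8x⁴)·D = 24x⁶ − 32x⁵ + 8x⁴. Remainder: 6x⁵ − 26x⁴ + 41x³ − 32x² + 13x − 1.
Step 2: lead(6x⁵ − 26x⁴ + 41x³ − 32x² + 13x − 1) ÷ lead(D) = 6x⁵ ÷ −3x² = −2x³. Subtract (−2x³)·D = 6x⁵ − 8x⁴ + 2x³. Remainder: −18x⁴ + 39x³ − 32x² + 13x − 1.
Step 3: lead(−18x⁴ + 39x³ − 32x² + 13x − 1) ÷ lead(D) = −18x⁴ ÷ −3x² = 6x². Subtract (6x²)·D = −18x⁴ + 24x³ − 6x². Remainder: 15x³ − 26x² + 13x − 1.
Step 4: lead(15x³ − 26x² + 13x − 1) ÷ lead(D) = 15x³ ÷ −3x² = −5x. Subtract (−5x)·D = 15x³ − 20x² + 5x. Remainder: −6x² + 8x − 1.
Step 5: lead(−6x² + 8x − 1) ÷ lead(D) = −6x² ÷ −3x² = 2. Subtract (2)·D = −6x² + 8x − 2. Remainder: 1.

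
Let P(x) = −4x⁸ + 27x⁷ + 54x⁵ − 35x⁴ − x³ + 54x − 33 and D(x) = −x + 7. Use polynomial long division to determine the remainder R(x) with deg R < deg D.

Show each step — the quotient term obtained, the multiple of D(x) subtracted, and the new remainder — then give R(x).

Step 1: lead(−4x⁸ + 27x⁷ + 54x⁵ − 35x⁴ − x³ + 54x − 33) ÷ lead(D) = −4x⁸ ÷ −x = 4x⁷. Subtract (4x⁷)·D = −4x⁸ + 28x⁷. Remainder: −x⁷ + 54x⁵ − 35x⁴ − x³ + 54x − 33.
Step 2: lead(−x⁷ + 54x⁵ − 35x⁴ − x³ + 54x − 33) ÷ lead(D) = −x⁷ ÷ −x = x⁶. Subtract (x⁶)·D = −x⁷ + 7x⁶. Remainder: −7x⁶ + 54x⁵ − 35x⁴ − x³ + 54x − 33.
Step 3: lead(−7x⁶ + 54x⁵ − 35x⁴ − x³ + 54x − 33) ÷ lead(D) = −7x⁶ ÷ −x = 7x⁵. Subtract (7x⁵)·D = −7x⁶ + 49x⁵. Remainder: 5x⁵ − 35x⁴ − x³ + 54x − 33.
Step 4: lead(5x⁵ − 35x⁴ − x³ + 54x − 33) ÷ lead(D) = 5x⁵ ÷ −x = −5x⁴. Subtract (−5x⁴)·D = 5x⁵ − 35x⁴. Remainder: −x³ + 54x − 33.
Step 5: lead(−x³ + 54x − 33) ÷ lead(D) = −x³ ÷ −x = x². Subtract (x²)·D = −x³ + 7x². Remainder: −7x² + 54x − 33.
Step 6: lead(−7x² + 54x − 33) ÷ lead(D) = −7x² ÷ −x = 7x. Subtract (7x)·D = −7x² + 49x. Remainder: 5x − 33.
Step 7: lead(5x − 33) ÷ lead(D) = 5x ÷ −x = −5. Subtract (−5)·D = 5x − 35. Remainder: 2.

R(x) = 2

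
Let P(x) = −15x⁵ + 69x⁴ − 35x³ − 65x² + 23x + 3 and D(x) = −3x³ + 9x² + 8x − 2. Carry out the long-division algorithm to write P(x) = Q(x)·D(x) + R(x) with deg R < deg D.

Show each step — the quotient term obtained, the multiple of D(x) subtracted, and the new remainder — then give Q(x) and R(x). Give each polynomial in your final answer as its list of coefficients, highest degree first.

Q = [5, -8, 1]; R = [-1, 5]

Step 1: lead(−15x⁵ + 69x⁴ − 35x³ − 65x² + 23x + 3) ÷ lead(D) = −15x⁵ ÷ −3x³ = 5x². Subtract (5x²)·D = −15x⁵ + 45x⁴ + 40x³ − 10x². Remainder: 24x⁴ − 75x³ − 55x² + 23x + 3.
Step 2: lead(24x⁴ − 75x³ − 55x² + 23x + 3) ÷ lead(D) = 24x⁴ ÷ −3x³ = −8x. Subtract (−8x)·D = 24x⁴ − 72x³ − 64x² + 16x. Remainder: −3x³ + 9x² + 7x + 3.
Step 3: lead(−3x³ + 9x² + 7x + 3) ÷ lead(D) = −3x³ ÷ −3x³ = 1. Subtract (1)·D = −3x³ + 9x² + 8x − 2. Remainder: −x + 5.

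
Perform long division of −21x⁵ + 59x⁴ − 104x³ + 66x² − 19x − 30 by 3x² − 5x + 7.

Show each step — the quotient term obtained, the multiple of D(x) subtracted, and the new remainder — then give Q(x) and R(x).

Q(x) = −7x³ + 8x² − 5x − 5; R(x) = −9x + 5

Step 1: lead(−21x⁵ + 59x⁴ − 104x³ + 66x² − 19x − 30) ÷ lead(D) = −21x⁵ ÷ 3x² = −7x³. Subtract (−7x³)·D = −21x⁵ + 35x⁴ − 49x³. Remainder: 24x⁴ − 55x³ + 66x² − 19x − 30.
Step 2: lead(24x⁴ − 55x³ + 66x² − 19x − 30) ÷ lead(D) = 24x⁴ ÷ 3x² = 8x². Subtract (8x²)·D = 24x⁴ − 40x³ + 56x². Remainder: −15x³ + 10x² − 19x − 30.
Step 3: lead(−15x³ + 10x² − 19x − 30) ÷ lead(D) = −15x³ ÷ 3x² = −5x. Subtract (−5x)·D = −15x³ + 25x² − 35x. Remainder: −15x² + 16x − 30.
Step 4: lead(−15x² + 16x − 30) ÷ lead(D) = −15x² ÷ 3x² = −5. Subtract (−5)·D = −15x² + 25x − 35. Remainder: −9x + 5.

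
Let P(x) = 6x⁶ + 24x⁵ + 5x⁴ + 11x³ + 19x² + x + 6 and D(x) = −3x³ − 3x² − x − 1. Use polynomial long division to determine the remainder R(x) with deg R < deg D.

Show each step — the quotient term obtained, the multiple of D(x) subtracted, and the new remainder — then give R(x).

R(x) = 0

Step 1: lead(6x⁶ + 24x⁵ + 5x⁴ + 11x³ + 19x² + x + 6) ÷ lead(D) = 6x⁶ ÷ −3x³ = −2x³. Subtract (−2x³)·D = 6x⁶ + 6x⁵ + 2x⁴ + 2x³. Remainder: 18x⁵ + 3x⁴ + 9x³ + 19x² + x + 6.
Step 2: lead(18x⁵ + 3x⁴ + 9x³ + 19x² + x + 6) ÷ lead(D) = 18x⁵ ÷ −3x³ = −6x². Subtract (−6x²)·D = 18x⁵ + 18x⁴ + 6x³ + 6x². Remainder: −15x⁴ + 3x³ + 13x² + x + 6.
Step 3: lead(−15x⁴ + 3x³ + 13x² + x + 6) ÷ lead(D) = −15x⁴ ÷ −3x³ = 5x. Subtract (5x)·D = −15x⁴ − 15x³ − 5x² − 5x. Remainder: 18x³ + 18x² + 6x + 6.
Step 4: lead(18x³ + 18x² + 6x + 6) ÷ lead(D) = 18x³ ÷ −3x³ = −6. Subtract (−6)·D = 18x³ + 18x² + 6x + 6. Remainder: 0.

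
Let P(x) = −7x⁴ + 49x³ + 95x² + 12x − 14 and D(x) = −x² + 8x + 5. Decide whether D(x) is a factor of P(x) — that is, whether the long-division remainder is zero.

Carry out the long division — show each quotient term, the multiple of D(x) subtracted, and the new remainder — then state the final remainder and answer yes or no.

Step 1: lead(−7x⁴ + 49x³ + 95x² + 12x − 14) ÷ lead(D) = −7x⁴ ÷ −x² = 7x². Subtract (7x²)·D = −7x⁴ + 56x³ + 35x². Remainder: −7x³ + 60x² + 12x − 14.
Step 2: lead(−7x³ + 60x² + 12x − 14) ÷ lead(D) = −7x³ ÷ −x² = 7x. Subtract (7x)·D = −7x³ + 56x² + 35x. Remainder: 4x² − 23x − 14.
Step 3: lead(4x² − 23x − 14) ÷ lead(D) = 4x² ÷ −x² = −4. Subtract (−4)·D = 4x² − 32x − 20. Remainder: 9x + 6.

R(x) = 9x + 6, so D(x) is not a factor of P(x). no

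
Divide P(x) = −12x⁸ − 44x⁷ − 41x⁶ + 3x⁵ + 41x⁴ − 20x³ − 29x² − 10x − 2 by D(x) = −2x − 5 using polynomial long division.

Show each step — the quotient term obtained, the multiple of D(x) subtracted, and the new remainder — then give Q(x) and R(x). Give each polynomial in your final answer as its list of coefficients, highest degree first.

Step 1: lead(−12x⁸ − 44x⁷ − 41x⁶ + 3x⁵ + 41x⁴ − 20x³ − 29x² − 10x − 2) ÷ lead(D) = −12x⁸ ÷ −2x = 6x⁷. Subtract (6x⁷)·D = −12x⁸ − 30x⁷. Remainder: −14x⁷ − 41x⁶ + 3x⁵ + 41x⁴ − 20x³ − 29x² − 10x − 2.
Step 2: lead(−14x⁷ − 41x⁶ + 3x⁵ + 41x⁴ − 20x³ − 29x² − 10x − 2) ÷ lead(D) = −14x⁷ ÷ −2x = 7x⁶. Subtract (7x⁶)·D = −14x⁷ − 35x⁶. Remainder: −6x⁶ + 3x⁵ + 41x⁴ − 20x³ − 29x² − 10x − 2.
Step 3: lead(−6x⁶ + 3x⁵ + 41x⁴ − 20x³ − 29x² − 10x − 2) ÷ lead(D) = −6x⁶ ÷ −2x = 3x⁵. Subtract (3x⁵)·D = −6x⁶ − 15x⁵. Remainder: 18x⁵ + 41x⁴ − 20x³ − 29x² − 10x − 2.
Step 4: lead(18x⁵ + 41x⁴ − 20x³ − 29x² − 10x − 2) ÷ lead(D) = 18x⁵ ÷ −2x = −9x⁴. Subtract (−9x⁴)·D = 18x⁵ + 45x⁴. Remainder: −4x⁴ − 20x³ − 29x² − 10x − 2.
Step 5: lead(−4x⁴ − 20x³ − 29x² − 10x − 2) ÷ lead(D) = −4x⁴ ÷ −2x = 2x³. Subtract (2x³)·D = −4x⁴ − 10x³. Remainder: −10x³ − 29x² − 10x − 2.
Step 6: lead(−10x³ − 29x² − 10x − 2) ÷ lead(D) = −10x³ ÷ −2x = 5x². Subtract (5x²)·D = −10x³ − 25x². Remainder: −4x² − 10x − 2.
Step 7: lead(−4x² − 10x − 2) ÷ lead(D) = −4x² ÷ −2x = 2x. Subtract (2x)·D = −4x² − 10x. Remainder: −2.

Q = [6, 7, 3, -9, 2, 5, 2, 0]; R = [-2]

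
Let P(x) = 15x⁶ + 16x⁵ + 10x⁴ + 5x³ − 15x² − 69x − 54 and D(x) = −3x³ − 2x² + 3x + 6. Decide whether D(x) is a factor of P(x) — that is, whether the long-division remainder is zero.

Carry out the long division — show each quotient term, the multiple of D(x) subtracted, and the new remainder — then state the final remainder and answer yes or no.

Step 1: lead(15x⁶ + 16x⁵ + 10x⁴ + 5x³ − 15x² − 69x − 54) ÷ lead(D) = 15x⁶ ÷ −3x³ = −5x³. Subtract (−5x³)·D = 15x⁶ + 10x⁵ − 15x⁴ − 30x³. Remainder: 6x⁵ + 25x⁴ + 35x³ − 15x² − 69x − 54.
Step 2: lead(6x⁵ + 25x⁴ + 35x³ − 15x² − 69x − 54) ÷ lead(D) = 6x⁵ ÷ −3x³ = −2x². Subtract (−2x²)·D = 6x⁵ + 4x⁴ − 6x³ − 12x². Remainder: 21x⁴ + 41x³ − 3x² − 69x − 54.
Step 3: lead(21x⁴ + 41x³ − 3x² − 69x − 54) ÷ lead(D) = 21x⁴ ÷ −3x³ = −7x. Subtract (−7x)·D = 21x⁴ + 14x³ − 21x² − 42x. Remainder: 27x³ + 18x² − 27x − 54.
Step 4: lead(27x³ + 18x² − 27x − 54) ÷ lead(D) = 27x³ ÷ −3x³ = −9. Subtract (−9)·D = 27x³ + 18x² − 27x − 54. Remainder: 0.

R(x) = 0, so D(x) is a factor of P(x). yes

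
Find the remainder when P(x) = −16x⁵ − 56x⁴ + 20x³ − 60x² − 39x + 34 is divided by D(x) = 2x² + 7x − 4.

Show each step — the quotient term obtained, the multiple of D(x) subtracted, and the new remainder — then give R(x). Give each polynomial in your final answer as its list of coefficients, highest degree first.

R = [-2]

Step 1: lead(−16x⁵ − 56x⁴ + 20x³ − 60x² − 39x + 34) ÷ lead(D) = −16x⁵ ÷ 2x² = −8x³. Subtract (−8x³)·D = −16x⁵ − 56x⁴ + 32x³. Remainder: −12x³ − 60x² − 39x + 34.
Step 2: lead(−12x³ − 60x² − 39x + 34) ÷ lead(D) = −12x³ ÷ 2x² = −6x. Subtract (−6x)·D = −12x³ − 42x² + 24x. Remainder: −18x² − 63x + 34.
Step 3: lead(−18x² − 63x + 34) ÷ lead(D) = −18x² ÷ 2x² = −9. Subtract (−9)·D = −18x² − 63x + 36. Remainder: −2.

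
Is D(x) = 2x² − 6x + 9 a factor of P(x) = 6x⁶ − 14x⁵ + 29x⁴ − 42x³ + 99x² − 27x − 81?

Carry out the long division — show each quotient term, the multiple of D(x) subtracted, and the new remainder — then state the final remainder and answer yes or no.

R(x) = 0, so D(x) is a factor of P(x). yes

Step 1: lead(6x⁶ − 14x⁵ + 29x⁴ − 42x³ + 99x² − 27x − 81) ÷ lead(D) = 6x⁶ ÷ 2x² = 3x⁴. Subtract (3x⁴)·D = 6x⁶ − 18x⁵ + 27x⁴. Remainder: 4x⁵ + 2x⁴ − 42x³ + 99x² − 27x − 81.
Step 2: lead(4x⁵ + 2x⁴ − 42x³ + 99x² − 27x − 81) ÷ lead(D) = 4x⁵ ÷ 2x² = 2x³. Subtract (2x³)·D = 4x⁵ − 12x⁴ + 18x³. Remainder: 14x⁴ − 60x³ + 99x² − 27x − 81.
Step 3: lead(14x⁴ − 60x³ + 99x² − 27x − 81) ÷ lead(D) = 14x⁴ ÷ 2x² = 7x². Subtract (7x²)·D = 14x⁴ − 42x³ + 63x². Remainder: −18x³ + 36x² − 27x − 81.
Step 4: lead(−18x³ + 36x² − 27x − 81) ÷ lead(D) = −18x³ ÷ 2x² = −9x. Subtract (−9x)·D = −18x³ + 54x² − 81x. Remainder: −18x² + 54x − 81.
Step 5: lead(−18x² + 54x − 81) ÷ lead(D) = −18x² ÷ 2x² = −9. Subtract (−9)·D = −18x² + 54x − 81. Remainder: 0.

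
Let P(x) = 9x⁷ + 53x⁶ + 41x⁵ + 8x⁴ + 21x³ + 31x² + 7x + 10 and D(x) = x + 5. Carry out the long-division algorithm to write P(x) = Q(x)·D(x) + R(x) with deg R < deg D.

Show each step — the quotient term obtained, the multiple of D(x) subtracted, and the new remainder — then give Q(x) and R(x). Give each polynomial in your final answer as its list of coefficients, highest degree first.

Step 1: lead(9x⁷ + 53x⁶ + 41x⁵ + 8x⁴ + 21x³ + 31x² + 7x + 10) ÷ lead(D) = 9x⁷ ÷ x = 9x⁶. Subtract (9x⁶)·D = 9x⁷ + 45x⁶. Remainder: 8x⁶ + 41x⁵ + 8x⁴ + 21x³ + 31x² + 7x + 10.
Step 2: lead(8x⁶ + 41x⁵ + 8x⁴ + 21x³ + 31x² + 7x + 10) ÷ lead(D) = 8x⁶ ÷ x = 8x⁵. Subtract (8x⁵)·D = 8x⁶ + 40x⁵. Remainder: x⁵ + 8x⁴ + 21x³ + 31x² + 7x + 10.
Step 3: lead(x⁵ + 8x⁴ + 21x³ + 31x² + 7x + 10) ÷ lead(D) = x⁵ ÷ x = x⁴. Subtract (x⁴)·D = x⁵ + 5x⁴. Remainder: 3x⁴ + 21x³ + 31x² + 7x + 10.
Step 4: lead(3x⁴ + 21x³ + 31x² + 7x + 10) ÷ lead(D) = 3x⁴ ÷ x = 3x³. Subtract (3x³)·D = 3x⁴ + 15x³. Remainder: 6x³ + 31x² + 7x + 10.
Step 5: lead(6x³ + 31x² + 7x + 10) ÷ lead(D) = 6x³ ÷ x = 6x². Subtract (6x²)·D = 6x³ + 30x². Remainder: x² + 7x + 10.
Step 6: lead(x² + 7x + 10) ÷ lead(D) = x² ÷ x = x. Subtract (x)·D = x² + 5x. Remainder: 2x + 10.
Step 7: lead(2x + 10) ÷ lead(D) = 2x ÷ x = 2. Subtract (2)·D = 2x + 10. Remainder: 0.

Q = [9, 8, 1, 3, 6, 1, 2]; R = [0]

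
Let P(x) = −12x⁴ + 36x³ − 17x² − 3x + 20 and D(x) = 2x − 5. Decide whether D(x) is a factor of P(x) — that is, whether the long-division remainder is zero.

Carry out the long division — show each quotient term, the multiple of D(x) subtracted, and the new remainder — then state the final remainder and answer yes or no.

Step 1: lead(−12x⁴ + 36x³ − 17x² − 3x + 20) ÷ lead(D) = −12x⁴ ÷ 2x = −6x³. Subtract (−6x³)·D = −12x⁴ + 30x³. Remainder: 6x³ − 17x² − 3x + 20.
Step 2: lead(6x³ − 17x² − 3x + 20) ÷ lead(D) = 6x³ ÷ 2x = 3x². Subtract (3x²)·D = 6x³ − 15x². Remainder: −2x² − 3x + 20.
Step 3: lead(−2x² − 3x + 20) ÷ lead(D) = −2x² ÷ 2x = −x. Subtract (−x)·D = −2x² + 5x. Remainder: −8x + 20.
Step 4: lead(−8x + 20) ÷ lead(D) = −8x ÷ 2x = −4. Subtract (−4)·D = −8x + 20. Remainder: 0.

R(x) = 0, so D(x) is a factor of P(x). yes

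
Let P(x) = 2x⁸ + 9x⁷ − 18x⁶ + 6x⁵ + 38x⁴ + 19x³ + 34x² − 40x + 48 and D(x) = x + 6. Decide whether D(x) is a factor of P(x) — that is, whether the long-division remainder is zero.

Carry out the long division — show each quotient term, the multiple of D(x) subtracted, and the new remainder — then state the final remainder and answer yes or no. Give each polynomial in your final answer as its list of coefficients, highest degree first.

R = [0], so D(x) is a factor of P(x). yes

Step 1: lead(2x⁸ + 9x⁷ − 18x⁶ + 6x⁵ + 38x⁴ + 19x³ + 34x² − 40x + 48) ÷ lead(D) = 2x⁸ ÷ x = 2x⁷. Subtract (2x⁷)·D = 2x⁸ + 12x⁷. Remainder: −3x⁷ − 18x⁶ + 6x⁵ + 38x⁴ + 19x³ + 34x² − 40x + 48.
Step 2: lead(−3x⁷ − 18x⁶ + 6x⁵ + 38x⁴ + 19x³ + 34x² − 40x + 48) ÷ lead(D) = −3x⁷ ÷ x = −3x⁶. Subtract (−3x⁶)·D = −3x⁷ − 18x⁶. Remainder: 6x⁵ + 38x⁴ + 19x³ + 34x² − 40x + 48.
Step 3: lead(6x⁵ + 38x⁴ + 19x³ + 34x² − 40x + 48) ÷ lead(D) = 6x⁵ ÷ x = 6x⁴. Subtract (6x⁴)·D = 6x⁵ + 36x⁴. Remainder: 2x⁴ + 19x³ + 34x² − 40x + 48.
Step 4: lead(2x⁴ + 19x³ + 34x² − 40x + 48) ÷ lead(D) = 2x⁴ ÷ x = 2x³. Subtract (2x³)·D = 2x⁴ + 12x³. Remainder: 7x³ + 34x² − 40x + 48.
Step 5: lead(7x³ + 34x² − 40x + 48) ÷ lead(D) = 7x³ ÷ x = 7x². Subtract (7x²)·D = 7x³ + 42x². Remainder: −8x² − 40x + 48.
Step 6: lead(−8x² − 40x + 48) ÷ lead(D) = −8x² ÷ x = −8x. Subtract (−8x)·D = −8x² − 48x. Remainder: 8x + 48.
Step 7: lead(8x + 48) ÷ lead(D) = 8x ÷ x = 8. Subtract (8)·D = 8x + 48. Remainder: 0.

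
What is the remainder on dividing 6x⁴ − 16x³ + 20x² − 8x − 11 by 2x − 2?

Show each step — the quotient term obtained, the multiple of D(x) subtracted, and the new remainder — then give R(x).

R(x) = −9

Step 1: lead(6x⁴ − 16x³ + 20x² − 8x − 11) ÷ lead(D) = 6x⁴ ÷ 2x = 3x³. Subtract (3x³)·D = 6x⁴ − 6x³. Remainder: −10x³ + 20x² − 8x − 11.
Step 2: lead(−10x³ + 20x² − 8x − 11) ÷ lead(D) = −10x³ ÷ 2x = −5x². Subtract (−5x²)·D = −10x³ + 10x². Remainder: 10x² − 8x − 11.
Step 3: lead(10x² − 8x − 11) ÷ lead(D) = 10x² ÷ 2x = 5x. Subtract (5x)·D = 10x² − 10x. Remainder: 2x − 11.
Step 4: lead(2x − 11) ÷ lead(D) = 2x ÷ 2x = 1. Subtract (1)·D = 2x − 2. Remainder: −9.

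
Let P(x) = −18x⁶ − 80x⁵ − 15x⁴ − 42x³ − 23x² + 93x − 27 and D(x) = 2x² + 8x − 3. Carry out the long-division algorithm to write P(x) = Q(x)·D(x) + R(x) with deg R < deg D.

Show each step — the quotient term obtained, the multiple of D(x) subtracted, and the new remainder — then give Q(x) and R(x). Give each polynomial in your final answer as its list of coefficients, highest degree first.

Q = [-9, -4, -5, -7, 9]; R = [0]

Step 1: lead(−18x⁶ − 80x⁵ − 15x⁴ − 42x³ − 23x² + 93x − 27) ÷ lead(D) = −18x⁶ ÷ 2x² = −9x⁴. Subtract (−9x⁴)·D = −18x⁶ − 72x⁵ + 27x⁴. Remainder: −8x⁵ − 42x⁴ − 42x³ − 23x² + 93x − 27.
Step 2: lead(−8x⁵ − 42x⁴ − 42x³ − 23x² + 93x − 27) ÷ lead(D) = −8x⁵ ÷ 2x² = −4x³. Subtract (−4x³)·D = −8x⁵ − 32x⁴ + 12x³. Remainder: −10x⁴ − 54x³ − 23x² + 93x − 27.
Step 3: lead(−10x⁴ − 54x³ − 23x² + 93x − 27) ÷ lead(D) = −10x⁴ ÷ 2x² = −5x². Subtract (−5x²)·D = −10x⁴ − 40x³ + 15x². Remainder: −14x³ − 38x² + 93x − 27.
Step 4: lead(−14x³ − 38x² + 93x − 27) ÷ lead(D) = −14x³ ÷ 2x² = −7x. Subtract (−7x)·D = −14x³ − 56x² + 21x. Remainder: 18x² + 72x − 27.
Step 5: lead(18x² + 72x − 27) ÷ lead(D) = 18x² ÷ 2x² = 9. Subtract (9)·D = 18x² + 72x − 27. Remainder: 0.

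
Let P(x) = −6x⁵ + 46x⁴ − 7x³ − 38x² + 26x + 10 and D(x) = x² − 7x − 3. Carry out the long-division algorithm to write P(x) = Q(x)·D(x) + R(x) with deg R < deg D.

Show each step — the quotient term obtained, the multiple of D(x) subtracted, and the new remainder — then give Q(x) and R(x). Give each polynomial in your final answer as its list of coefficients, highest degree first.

Q = [-6, 4, 3, -5]; R = [-5]

Step 1: lead(−6x⁵ + 46x⁴ − 7x³ − 38x² + 26x + 10) ÷ lead(D) = −6x⁵ ÷ x² = −6x³. Subtract (−6x³)·D = −6x⁵ + 42x⁴ + 18x³. Remainder: 4x⁴ − 25x³ − 38x² + 26x + 10.
Step 2: lead(4x⁴ − 25x³ − 38x² + 26x + 10) ÷ lead(D) = 4x⁴ ÷ x² = 4x². Subtract (4x²)·D = 4x⁴ − 28x³ − 12x². Remainder: 3x³ − 26x² + 26x + 10.
Step 3: lead(3x³ − 26x² + 26x + 10) ÷ lead(D) = 3x³ ÷ x² = 3x. Subtract (3x)·D = 3x³ − 21x² − 9x. Remainder: −5x² + 35x + 10.
Step 4: lead(−5x² + 35x + 10) ÷ lead(D) = −5x² ÷ x² = −5. Subtract (−5)·D = −5x² + 35x + 15. Remainder: −5.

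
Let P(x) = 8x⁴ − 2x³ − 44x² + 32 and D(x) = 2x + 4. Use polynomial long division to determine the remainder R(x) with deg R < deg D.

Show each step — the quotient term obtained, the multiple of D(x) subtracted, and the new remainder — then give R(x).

R(x) = 0

Step 1: lead(8x⁴ − 2x³ − 44x² + 32) ÷ lead(D) = 8x⁴ ÷ 2x = 4x³. Subtract (4x³)·D = 8x⁴ + 16x³. Remainder: −18x³ − 44x² + 32.
Step 2: lead(−18x³ − 44x² + 32) ÷ lead(D) = −18x³ ÷ 2x = −9x². Subtract (−9x²)·D = −18x³ − 36x². Remainder: −8x² + 32.
Step 3: lead(−8x² + 32) ÷ lead(D) = −8x² ÷ 2x = −4x. Subtract (−4x)·D = −8x² − 16x. Remainder: 16x + 32.
Step 4: lead(16x + 32) ÷ lead(D) = 16x ÷ 2x = 8. Subtract (8)·D = 16x + 32. Remainder: 0.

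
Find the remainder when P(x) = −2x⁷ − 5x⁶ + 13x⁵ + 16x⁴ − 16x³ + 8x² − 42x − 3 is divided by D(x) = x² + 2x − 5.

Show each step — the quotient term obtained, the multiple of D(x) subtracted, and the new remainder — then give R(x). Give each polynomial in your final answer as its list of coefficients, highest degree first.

R = [-5, -8]

Step 1: lead(−2x⁷ − 5x⁶ + 13x⁵ + 16x⁴ − 16x³ + 8x² − 42x − 3) ÷ lead(D) = −2x⁷ ÷ x² = −2x⁵. Subtract (−2x⁵)·D = −2x⁷ − 4x⁶ + 10x⁵. Remainder: −x⁶ + 3x⁵ + 16x⁴ − 16x³ + 8x² − 42x − 3.
Step 2: lead(−x⁶ + 3x⁵ + 16x⁴ − 16x³ + 8x² − 42x − 3) ÷ lead(D) = −x⁶ ÷ x² = −x⁴. Subtract (−x⁴)·D = −x⁶ − 2x⁵ + 5x⁴. Remainder: 5x⁵ + 11x⁴ − 16x³ + 8x² − 42x − 3.
Step 3: lead(5x⁵ + 11x⁴ − 16x³ + 8x² − 42x − 3) ÷ lead(D) = 5x⁵ ÷ x² = 5x³. Subtract (5x³)·D = 5x⁵ + 10x⁴ − 25x³. Remainder: x⁴ + 9x³ + 8x² − 42x − 3.
Step 4: lead(x⁴ + 9x³ + 8x² − 42x − 3) ÷ lead(D) = x⁴ ÷ x² = x². Subtract (x²)·D = x⁴ + 2x³ − 5x². Remainder: 7x³ + 13x² − 42x − 3.
Step 5: lead(7x³ + 13x² − 42x − 3) ÷ lead(D) = 7x³ ÷ x² = 7x. Subtract (7x)·D = 7x³ + 14x² − 35x. Remainder: −x² − 7x − 3.
Step 6: lead(−x² − 7x − 3) ÷ lead(D) = −x² ÷ x² = −1. Subtract (−1)·D = −x² − 2x + 5. Remainder: −5x − 8.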